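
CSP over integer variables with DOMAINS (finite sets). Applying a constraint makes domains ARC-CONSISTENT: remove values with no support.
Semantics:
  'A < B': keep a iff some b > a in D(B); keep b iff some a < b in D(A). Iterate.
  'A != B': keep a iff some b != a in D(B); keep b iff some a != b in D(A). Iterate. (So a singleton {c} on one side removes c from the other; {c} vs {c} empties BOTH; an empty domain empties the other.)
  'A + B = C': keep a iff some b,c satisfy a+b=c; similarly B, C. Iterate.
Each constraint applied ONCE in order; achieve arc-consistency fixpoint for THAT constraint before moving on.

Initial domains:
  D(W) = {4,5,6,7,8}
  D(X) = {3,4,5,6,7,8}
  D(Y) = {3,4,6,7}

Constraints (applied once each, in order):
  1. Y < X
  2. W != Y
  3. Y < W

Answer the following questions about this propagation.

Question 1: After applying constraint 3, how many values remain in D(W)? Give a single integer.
Constraint 1 (Y < X) on D(Y)={3,4,6,7} D(X)={3,4,5,6,7,8}: X {3,4,5,6,7,8}->{4,5,6,7,8}
Constraint 2 (W != Y) on D(W)={4,5,6,7,8} D(Y)={3,4,6,7}: no change
Constraint 3 (Y < W) on D(Y)={3,4,6,7} D(W)={4,5,6,7,8}: no change
So after constraint 3: D(W)={4,5,6,7,8}, size = 5

Answer: 5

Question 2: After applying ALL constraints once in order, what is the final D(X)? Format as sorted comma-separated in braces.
Constraint 1 (Y < X) on D(Y)={3,4,6,7} D(X)={3,4,5,6,7,8}: X {3,4,5,6,7,8}->{4,5,6,7,8}
Constraint 2 (W != Y) on D(W)={4,5,6,7,8} D(Y)={3,4,6,7}: no change
Constraint 3 (Y < W) on D(Y)={3,4,6,7} D(W)={4,5,6,7,8}: no change
So after all 3 constraints: D(X) = {4,5,6,7,8}

Answer: {4,5,6,7,8}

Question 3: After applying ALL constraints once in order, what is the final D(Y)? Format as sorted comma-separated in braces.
Constraint 1 (Y < X) on D(Y)={3,4,6,7} D(X)={3,4,5,6,7,8}: X {3,4,5,6,7,8}->{4,5,6,7,8}
Constraint 2 (W != Y) on D(W)={4,5,6,7,8} D(Y)={3,4,6,7}: no change
Constraint 3 (Y < W) on D(Y)={3,4,6,7} D(W)={4,5,6,7,8}: no change
So after all 3 constraints: D(Y) = {3,4,6,7}

Answer: {3,4,6,7}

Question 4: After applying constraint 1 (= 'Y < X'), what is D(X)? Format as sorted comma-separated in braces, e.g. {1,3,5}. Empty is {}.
Answer: {4,5,6,7,8}

Derivation:
Constraint 1 (Y < X) on D(Y)={3,4,6,7} D(X)={3,4,5,6,7,8}: X {3,4,5,6,7,8}->{4,5,6,7,8}
So after constraint 1: D(X) = {4,5,6,7,8}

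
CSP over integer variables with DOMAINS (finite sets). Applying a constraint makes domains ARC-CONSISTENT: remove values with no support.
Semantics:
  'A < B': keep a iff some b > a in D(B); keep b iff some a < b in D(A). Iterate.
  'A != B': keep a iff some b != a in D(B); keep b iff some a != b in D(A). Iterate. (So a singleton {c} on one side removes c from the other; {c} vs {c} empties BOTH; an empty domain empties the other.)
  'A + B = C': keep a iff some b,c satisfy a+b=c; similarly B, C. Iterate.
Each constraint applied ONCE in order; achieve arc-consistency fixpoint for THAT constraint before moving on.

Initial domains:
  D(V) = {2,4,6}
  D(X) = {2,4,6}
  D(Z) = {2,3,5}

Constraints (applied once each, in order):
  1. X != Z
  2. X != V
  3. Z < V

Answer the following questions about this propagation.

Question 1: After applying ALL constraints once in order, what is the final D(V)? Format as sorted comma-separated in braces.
Answer: {4,6}

Derivation:
Constraint 1 (X != Z) on D(X)={2,4,6} D(Z)={2,3,5}: no change
Constraint 2 (X != V) on D(X)={2,4,6} D(V)={2,4,6}: no change
Constraint 3 (Z < V) on D(Z)={2,3,5} D(V)={2,4,6}: V {2,4,6}->{4,6}
So after all 3 constraints: D(V) = {4,6}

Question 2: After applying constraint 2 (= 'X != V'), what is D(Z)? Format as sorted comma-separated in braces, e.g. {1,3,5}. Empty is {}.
Constraint 1 (X != Z) on D(X)={2,4,6} D(Z)={2,3,5}: no change
Constraint 2 (X != V) on D(X)={2,4,6} D(V)={2,4,6}: no change
So after constraint 2: D(Z) = {2,3,5}

Answer: {2,3,5}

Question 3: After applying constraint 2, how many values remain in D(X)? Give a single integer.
Constraint 1 (X != Z) on D(X)={2,4,6} D(Z)={2,3,5}: no change
Constraint 2 (X != V) on D(X)={2,4,6} D(V)={2,4,6}: no change
So after constraint 2: D(X)={2,4,6}, size = 3

Answer: 3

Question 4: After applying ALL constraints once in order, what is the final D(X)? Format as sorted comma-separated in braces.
Answer: {2,4,6}

Derivation:
Constraint 1 (X != Z) on D(X)={2,4,6} D(Z)={2,3,5}: no change
Constraint 2 (X != V) on D(X)={2,4,6} D(V)={2,4,6}: no change
Constraint 3 (Z < V) on D(Z)={2,3,5} D(V)={2,4,6}: V {2,4,6}->{4,6}
So after all 3 constraints: D(X) = {2,4,6}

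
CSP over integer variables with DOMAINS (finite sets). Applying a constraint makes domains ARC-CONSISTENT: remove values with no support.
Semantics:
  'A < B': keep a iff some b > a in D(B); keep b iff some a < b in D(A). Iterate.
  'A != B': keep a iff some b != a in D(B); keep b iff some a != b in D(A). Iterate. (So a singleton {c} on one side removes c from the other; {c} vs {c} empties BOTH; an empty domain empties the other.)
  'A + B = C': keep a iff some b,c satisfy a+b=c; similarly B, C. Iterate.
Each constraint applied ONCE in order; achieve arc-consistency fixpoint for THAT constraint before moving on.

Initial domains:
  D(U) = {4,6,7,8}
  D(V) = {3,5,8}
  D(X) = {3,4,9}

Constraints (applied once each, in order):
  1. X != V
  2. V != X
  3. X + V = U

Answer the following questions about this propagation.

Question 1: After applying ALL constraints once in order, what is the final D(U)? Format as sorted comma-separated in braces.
Answer: {6,7,8}

Derivation:
Constraint 1 (X != V) on D(X)={3,4,9} D(V)={3,5,8}: no change
Constraint 2 (V != X) on D(V)={3,5,8} D(X)={3,4,9}: no change
Constraint 3 (X + V = U) on D(X)={3,4,9} D(V)={3,5,8} D(U)={4,6,7,8}: X {3,4,9}->{3,4}; V {3,5,8}->{3,5}; U {4,6,7,8}->{6,7,8}
So after all 3 constraints: D(U) = {6,7,8}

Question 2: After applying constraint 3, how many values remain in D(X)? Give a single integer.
Constraint 1 (X != V) on D(X)={3,4,9} D(V)={3,5,8}: no change
Constraint 2 (V != X) on D(V)={3,5,8} D(X)={3,4,9}: no change
Constraint 3 (X + V = U) on D(X)={3,4,9} D(V)={3,5,8} D(U)={4,6,7,8}: X {3,4,9}->{3,4}; V {3,5,8}->{3,5}; U {4,6,7,8}->{6,7,8}
So after constraint 3: D(X)={3,4}, size = 2

Answer: 2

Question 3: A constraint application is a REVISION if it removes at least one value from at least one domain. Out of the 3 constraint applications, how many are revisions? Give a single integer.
Constraint 1 (X != V) on D(X)={3,4,9} D(V)={3,5,8}: no change => not a revision
Constraint 2 (V != X) on D(V)={3,5,8} D(X)={3,4,9}: no change => not a revision
Constraint 3 (X + V = U) on D(X)={3,4,9} D(V)={3,5,8} D(U)={4,6,7,8}: X {3,4,9}->{3,4}; V {3,5,8}->{3,5}; U {4,6,7,8}->{6,7,8} => REVISION
Total revisions = 1

Answer: 1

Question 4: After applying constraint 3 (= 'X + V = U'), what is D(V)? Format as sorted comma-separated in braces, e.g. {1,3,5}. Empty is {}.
Constraint 1 (X != V) on D(X)={3,4,9} D(V)={3,5,8}: no change
Constraint 2 (V != X) on D(V)={3,5,8} D(X)={3,4,9}: no change
Constraint 3 (X + V = U) on D(X)={3,4,9} D(V)={3,5,8} D(U)={4,6,7,8}: X {3,4,9}->{3,4}; V {3,5,8}->{3,5}; U {4,6,7,8}->{6,7,8}
So after constraint 3: D(V) = {3,5}

Answer: {3,5}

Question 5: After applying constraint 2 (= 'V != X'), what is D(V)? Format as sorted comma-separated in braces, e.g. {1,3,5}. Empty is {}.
Answer: {3,5,8}

Derivation:
Constraint 1 (X != V) on D(X)={3,4,9} D(V)={3,5,8}: no change
Constraint 2 (V != X) on D(V)={3,5,8} D(X)={3,4,9}: no change
So after constraint 2: D(V) = {3,5,8}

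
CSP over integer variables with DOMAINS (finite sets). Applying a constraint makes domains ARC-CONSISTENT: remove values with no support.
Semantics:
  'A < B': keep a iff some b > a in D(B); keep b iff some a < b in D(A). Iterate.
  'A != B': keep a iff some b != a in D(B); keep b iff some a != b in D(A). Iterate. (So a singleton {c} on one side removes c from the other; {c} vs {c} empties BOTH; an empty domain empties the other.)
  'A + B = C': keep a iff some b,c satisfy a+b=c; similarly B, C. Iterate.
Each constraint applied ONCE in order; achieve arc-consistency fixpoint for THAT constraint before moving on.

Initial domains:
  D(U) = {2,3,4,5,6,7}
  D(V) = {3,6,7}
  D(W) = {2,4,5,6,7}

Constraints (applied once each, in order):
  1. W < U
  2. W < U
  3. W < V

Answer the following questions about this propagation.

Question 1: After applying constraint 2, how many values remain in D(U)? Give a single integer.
Answer: 5

Derivation:
Constraint 1 (W < U) on D(W)={2,4,5,6,7} D(U)={2,3,4,5,6,7}: W {2,4,5,6,7}->{2,4,5,6}; U {2,3,4,5,6,7}->{3,4,5,6,7}
Constraint 2 (W < U) on D(W)={2,4,5,6} D(U)={3,4,5,6,7}: no change
So after constraint 2: D(U)={3,4,5,6,7}, size = 5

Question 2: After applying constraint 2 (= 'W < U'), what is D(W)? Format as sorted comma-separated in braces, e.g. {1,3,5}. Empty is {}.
Answer: {2,4,5,6}

Derivation:
Constraint 1 (W < U) on D(W)={2,4,5,6,7} D(U)={2,3,4,5,6,7}: W {2,4,5,6,7}->{2,4,5,6}; U {2,3,4,5,6,7}->{3,4,5,6,7}
Constraint 2 (W < U) on D(W)={2,4,5,6} D(U)={3,4,5,6,7}: no change
So after constraint 2: D(W) = {2,4,5,6}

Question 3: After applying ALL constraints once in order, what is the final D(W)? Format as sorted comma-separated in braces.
Constraint 1 (W < U) on D(W)={2,4,5,6,7} D(U)={2,3,4,5,6,7}: W {2,4,5,6,7}->{2,4,5,6}; U {2,3,4,5,6,7}->{3,4,5,6,7}
Constraint 2 (W < U) on D(W)={2,4,5,6} D(U)={3,4,5,6,7}: no change
Constraint 3 (W < V) on D(W)={2,4,5,6} D(V)={3,6,7}: no change
So after all 3 constraints: D(W) = {2,4,5,6}

Answer: {2,4,5,6}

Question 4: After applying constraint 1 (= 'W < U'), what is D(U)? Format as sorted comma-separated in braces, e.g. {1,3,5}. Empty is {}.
Answer: {3,4,5,6,7}

Derivation:
Constraint 1 (W < U) on D(W)={2,4,5,6,7} D(U)={2,3,4,5,6,7}: W {2,4,5,6,7}->{2,4,5,6}; U {2,3,4,5,6,7}->{3,4,5,6,7}
So after constraint 1: D(U) = {3,4,5,6,7}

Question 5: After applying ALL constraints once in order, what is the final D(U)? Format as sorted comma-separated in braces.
Answer: {3,4,5,6,7}

Derivation:
Constraint 1 (W < U) on D(W)={2,4,5,6,7} D(U)={2,3,4,5,6,7}: W {2,4,5,6,7}->{2,4,5,6}; U {2,3,4,5,6,7}->{3,4,5,6,7}
Constraint 2 (W < U) on D(W)={2,4,5,6} D(U)={3,4,5,6,7}: no change
Constraint 3 (W < V) on D(W)={2,4,5,6} D(V)={3,6,7}: no change
So after all 3 constraints: D(U) = {3,4,5,6,7}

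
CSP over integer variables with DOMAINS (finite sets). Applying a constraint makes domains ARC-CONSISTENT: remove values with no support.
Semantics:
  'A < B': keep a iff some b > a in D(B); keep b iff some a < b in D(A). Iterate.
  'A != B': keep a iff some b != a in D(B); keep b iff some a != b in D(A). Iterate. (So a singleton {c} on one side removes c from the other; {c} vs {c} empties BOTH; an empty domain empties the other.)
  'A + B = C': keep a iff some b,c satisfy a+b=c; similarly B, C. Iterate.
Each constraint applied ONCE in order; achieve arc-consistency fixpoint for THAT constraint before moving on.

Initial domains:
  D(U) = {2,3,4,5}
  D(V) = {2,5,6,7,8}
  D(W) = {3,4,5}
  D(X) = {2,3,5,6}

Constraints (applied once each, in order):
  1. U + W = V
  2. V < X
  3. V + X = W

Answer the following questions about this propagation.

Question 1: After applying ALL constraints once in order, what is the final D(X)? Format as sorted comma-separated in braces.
Constraint 1 (U + W = V) on D(U)={2,3,4,5} D(W)={3,4,5} D(V)={2,5,6,7,8}: V {2,5,6,7,8}->{5,6,7,8}
Constraint 2 (V < X) on D(V)={5,6,7,8} D(X)={2,3,5,6}: V {5,6,7,8}->{5}; X {2,3,5,6}->{6}
Constraint 3 (V + X = W) on D(V)={5} D(X)={6} D(W)={3,4,5}: V {5}->{}; X {6}->{}; W {3,4,5}->{}
So after all 3 constraints: D(X) = {}

Answer: {}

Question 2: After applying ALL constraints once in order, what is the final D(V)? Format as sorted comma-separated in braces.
Constraint 1 (U + W = V) on D(U)={2,3,4,5} D(W)={3,4,5} D(V)={2,5,6,7,8}: V {2,5,6,7,8}->{5,6,7,8}
Constraint 2 (V < X) on D(V)={5,6,7,8} D(X)={2,3,5,6}: V {5,6,7,8}->{5}; X {2,3,5,6}->{6}
Constraint 3 (V + X = W) on D(V)={5} D(X)={6} D(W)={3,4,5}: V {5}->{}; X {6}->{}; W {3,4,5}->{}
So after all 3 constraints: D(V) = {}

Answer: {}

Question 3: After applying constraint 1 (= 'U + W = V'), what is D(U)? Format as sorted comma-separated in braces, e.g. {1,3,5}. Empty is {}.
Constraint 1 (U + W = V) on D(U)={2,3,4,5} D(W)={3,4,5} D(V)={2,5,6,7,8}: V {2,5,6,7,8}->{5,6,7,8}
So after constraint 1: D(U) = {2,3,4,5}

Answer: {2,3,4,5}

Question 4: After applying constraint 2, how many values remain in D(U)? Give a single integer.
Answer: 4

Derivation:
Constraint 1 (U + W = V) on D(U)={2,3,4,5} D(W)={3,4,5} D(V)={2,5,6,7,8}: V {2,5,6,7,8}->{5,6,7,8}
Constraint 2 (V < X) on D(V)={5,6,7,8} D(X)={2,3,5,6}: V {5,6,7,8}->{5}; X {2,3,5,6}->{6}
So after constraint 2: D(U)={2,3,4,5}, size = 4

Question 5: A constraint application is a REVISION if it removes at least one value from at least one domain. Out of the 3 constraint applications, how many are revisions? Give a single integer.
Constraint 1 (U + W = V) on D(U)={2,3,4,5} D(W)={3,4,5} D(V)={2,5,6,7,8}: V {2,5,6,7,8}->{5,6,7,8} => REVISION
Constraint 2 (V < X) on D(V)={5,6,7,8} D(X)={2,3,5,6}: V {5,6,7,8}->{5}; X {2,3,5,6}->{6} => REVISION
Constraint 3 (V + X = W) on D(V)={5} D(X)={6} D(W)={3,4,5}: V {5}->{}; X {6}->{}; W {3,4,5}->{} => REVISION
Total revisions = 3

Answer: 3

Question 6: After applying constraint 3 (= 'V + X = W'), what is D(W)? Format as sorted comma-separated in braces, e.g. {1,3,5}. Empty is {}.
Answer: {}

Derivation:
Constraint 1 (U + W = V) on D(U)={2,3,4,5} D(W)={3,4,5} D(V)={2,5,6,7,8}: V {2,5,6,7,8}->{5,6,7,8}
Constraint 2 (V < X) on D(V)={5,6,7,8} D(X)={2,3,5,6}: V {5,6,7,8}->{5}; X {2,3,5,6}->{6}
Constraint 3 (V + X = W) on D(V)={5} D(X)={6} D(W)={3,4,5}: V {5}->{}; X {6}->{}; W {3,4,5}->{}
So after constraint 3: D(W) = {}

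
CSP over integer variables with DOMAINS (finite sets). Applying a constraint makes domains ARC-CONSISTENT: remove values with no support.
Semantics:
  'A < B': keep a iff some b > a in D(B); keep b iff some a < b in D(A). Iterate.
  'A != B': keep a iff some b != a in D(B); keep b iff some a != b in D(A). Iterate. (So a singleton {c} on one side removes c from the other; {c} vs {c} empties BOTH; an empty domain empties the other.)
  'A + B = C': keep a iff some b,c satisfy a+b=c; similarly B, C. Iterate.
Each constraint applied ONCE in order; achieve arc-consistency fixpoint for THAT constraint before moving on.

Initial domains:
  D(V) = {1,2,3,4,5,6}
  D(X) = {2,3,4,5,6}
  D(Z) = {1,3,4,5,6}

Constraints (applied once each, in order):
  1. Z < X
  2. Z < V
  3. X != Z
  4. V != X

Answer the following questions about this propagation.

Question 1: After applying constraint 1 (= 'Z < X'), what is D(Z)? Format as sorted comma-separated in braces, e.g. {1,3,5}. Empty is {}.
Constraint 1 (Z < X) on D(Z)={1,3,4,5,6} D(X)={2,3,4,5,6}: Z {1,3,4,5,6}->{1,3,4,5}
So after constraint 1: D(Z) = {1,3,4,5}

Answer: {1,3,4,5}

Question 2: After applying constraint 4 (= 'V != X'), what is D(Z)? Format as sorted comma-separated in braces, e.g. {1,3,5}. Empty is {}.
Answer: {1,3,4,5}

Derivation:
Constraint 1 (Z < X) on D(Z)={1,3,4,5,6} D(X)={2,3,4,5,6}: Z {1,3,4,5,6}->{1,3,4,5}
Constraint 2 (Z < V) on D(Z)={1,3,4,5} D(V)={1,2,3,4,5,6}: V {1,2,3,4,5,6}->{2,3,4,5,6}
Constraint 3 (X != Z) on D(X)={2,3,4,5,6} D(Z)={1,3,4,5}: no change
Constraint 4 (V != X) on D(V)={2,3,4,5,6} D(X)={2,3,4,5,6}: no change
So after constraint 4: D(Z) = {1,3,4,5}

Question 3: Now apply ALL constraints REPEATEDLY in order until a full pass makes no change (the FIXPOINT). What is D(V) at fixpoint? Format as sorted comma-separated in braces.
pass 0 (initial): D(V)={1,2,3,4,5,6}
pass 1: V {1,2,3,4,5,6}->{2,3,4,5,6}; Z {1,3,4,5,6}->{1,3,4,5}
pass 2: no change
Fixpoint after 2 passes: D(V) = {2,3,4,5,6}

Answer: {2,3,4,5,6}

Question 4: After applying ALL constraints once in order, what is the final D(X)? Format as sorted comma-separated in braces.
Answer: {2,3,4,5,6}

Derivation:
Constraint 1 (Z < X) on D(Z)={1,3,4,5,6} D(X)={2,3,4,5,6}: Z {1,3,4,5,6}->{1,3,4,5}
Constraint 2 (Z < V) on D(Z)={1,3,4,5} D(V)={1,2,3,4,5,6}: V {1,2,3,4,5,6}->{2,3,4,5,6}
Constraint 3 (X != Z) on D(X)={2,3,4,5,6} D(Z)={1,3,4,5}: no change
Constraint 4 (V != X) on D(V)={2,3,4,5,6} D(X)={2,3,4,5,6}: no change
So after all 4 constraints: D(X) = {2,3,4,5,6}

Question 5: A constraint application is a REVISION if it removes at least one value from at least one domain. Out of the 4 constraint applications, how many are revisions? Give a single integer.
Constraint 1 (Z < X) on D(Z)={1,3,4,5,6} D(X)={2,3,4,5,6}: Z {1,3,4,5,6}->{1,3,4,5} => REVISION
Constraint 2 (Z < V) on D(Z)={1,3,4,5} D(V)={1,2,3,4,5,6}: V {1,2,3,4,5,6}->{2,3,4,5,6} => REVISION
Constraint 3 (X != Z) on D(X)={2,3,4,5,6} D(Z)={1,3,4,5}: no change => not a revision
Constraint 4 (V != X) on D(V)={2,3,4,5,6} D(X)={2,3,4,5,6}: no change => not a revision
Total revisions = 2

Answer: 2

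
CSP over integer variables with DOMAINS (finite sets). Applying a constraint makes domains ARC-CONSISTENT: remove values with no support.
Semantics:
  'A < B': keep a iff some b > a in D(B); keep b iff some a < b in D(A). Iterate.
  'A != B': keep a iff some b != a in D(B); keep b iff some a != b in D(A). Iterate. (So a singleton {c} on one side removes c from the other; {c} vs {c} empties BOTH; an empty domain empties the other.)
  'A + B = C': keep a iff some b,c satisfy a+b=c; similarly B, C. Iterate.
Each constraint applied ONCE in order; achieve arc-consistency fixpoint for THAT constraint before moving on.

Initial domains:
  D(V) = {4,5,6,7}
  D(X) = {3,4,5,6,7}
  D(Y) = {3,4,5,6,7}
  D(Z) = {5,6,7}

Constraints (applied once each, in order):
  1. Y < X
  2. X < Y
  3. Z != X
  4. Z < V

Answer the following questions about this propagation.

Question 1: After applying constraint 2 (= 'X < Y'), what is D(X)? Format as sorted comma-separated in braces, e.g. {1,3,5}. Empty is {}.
Constraint 1 (Y < X) on D(Y)={3,4,5,6,7} D(X)={3,4,5,6,7}: Y {3,4,5,6,7}->{3,4,5,6}; X {3,4,5,6,7}->{4,5,6,7}
Constraint 2 (X < Y) on D(X)={4,5,6,7} D(Y)={3,4,5,6}: X {4,5,6,7}->{4,5}; Y {3,4,5,6}->{5,6}
So after constraint 2: D(X) = {4,5}

Answer: {4,5}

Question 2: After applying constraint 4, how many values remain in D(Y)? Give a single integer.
Answer: 2

Derivation:
Constraint 1 (Y < X) on D(Y)={3,4,5,6,7} D(X)={3,4,5,6,7}: Y {3,4,5,6,7}->{3,4,5,6}; X {3,4,5,6,7}->{4,5,6,7}
Constraint 2 (X < Y) on D(X)={4,5,6,7} D(Y)={3,4,5,6}: X {4,5,6,7}->{4,5}; Y {3,4,5,6}->{5,6}
Constraint 3 (Z != X) on D(Z)={5,6,7} D(X)={4,5}: no change
Constraint 4 (Z < V) on D(Z)={5,6,7} D(V)={4,5,6,7}: Z {5,6,7}->{5,6}; V {4,5,6,7}->{6,7}
So after constraint 4: D(Y)={5,6}, size = 2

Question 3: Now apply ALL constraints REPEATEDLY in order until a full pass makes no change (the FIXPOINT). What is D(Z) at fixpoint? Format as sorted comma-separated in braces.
Answer: {}

Derivation:
pass 0 (initial): D(Z)={5,6,7}
pass 1: V {4,5,6,7}->{6,7}; X {3,4,5,6,7}->{4,5}; Y {3,4,5,6,7}->{5,6}; Z {5,6,7}->{5,6}
pass 2: V {6,7}->{}; X {4,5}->{}; Y {5,6}->{}; Z {5,6}->{}
pass 3: no change
Fixpoint after 3 passes: D(Z) = {}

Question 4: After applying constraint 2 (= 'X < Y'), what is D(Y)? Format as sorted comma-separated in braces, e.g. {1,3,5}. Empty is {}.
Answer: {5,6}

Derivation:
Constraint 1 (Y < X) on D(Y)={3,4,5,6,7} D(X)={3,4,5,6,7}: Y {3,4,5,6,7}->{3,4,5,6}; X {3,4,5,6,7}->{4,5,6,7}
Constraint 2 (X < Y) on D(X)={4,5,6,7} D(Y)={3,4,5,6}: X {4,5,6,7}->{4,5}; Y {3,4,5,6}->{5,6}
So after constraint 2: D(Y) = {5,6}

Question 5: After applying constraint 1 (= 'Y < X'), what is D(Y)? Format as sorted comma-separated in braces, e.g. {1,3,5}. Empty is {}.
Answer: {3,4,5,6}

Derivation:
Constraint 1 (Y < X) on D(Y)={3,4,5,6,7} D(X)={3,4,5,6,7}: Y {3,4,5,6,7}->{3,4,5,6}; X {3,4,5,6,7}->{4,5,6,7}
So after constraint 1: D(Y) = {3,4,5,6}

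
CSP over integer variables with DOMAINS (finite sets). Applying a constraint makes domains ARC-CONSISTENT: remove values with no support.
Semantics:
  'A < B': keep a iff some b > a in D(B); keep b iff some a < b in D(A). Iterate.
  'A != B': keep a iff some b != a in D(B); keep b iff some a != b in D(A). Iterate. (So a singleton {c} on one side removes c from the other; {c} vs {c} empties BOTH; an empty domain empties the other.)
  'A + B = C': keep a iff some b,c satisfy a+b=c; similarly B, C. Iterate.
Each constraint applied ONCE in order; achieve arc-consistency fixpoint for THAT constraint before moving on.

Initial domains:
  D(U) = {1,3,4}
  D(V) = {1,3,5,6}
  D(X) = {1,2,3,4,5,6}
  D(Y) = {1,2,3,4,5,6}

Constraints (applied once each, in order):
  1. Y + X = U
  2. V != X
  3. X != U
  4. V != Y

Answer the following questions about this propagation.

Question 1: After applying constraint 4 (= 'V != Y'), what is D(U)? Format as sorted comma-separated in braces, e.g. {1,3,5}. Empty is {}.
Constraint 1 (Y + X = U) on D(Y)={1,2,3,4,5,6} D(X)={1,2,3,4,5,6} D(U)={1,3,4}: Y {1,2,3,4,5,6}->{1,2,3}; X {1,2,3,4,5,6}->{1,2,3}; U {1,3,4}->{3,4}
Constraint 2 (V != X) on D(V)={1,3,5,6} D(X)={1,2,3}: no change
Constraint 3 (X != U) on D(X)={1,2,3} D(U)={3,4}: no change
Constraint 4 (V != Y) on D(V)={1,3,5,6} D(Y)={1,2,3}: no change
So after constraint 4: D(U) = {3,4}

Answer: {3,4}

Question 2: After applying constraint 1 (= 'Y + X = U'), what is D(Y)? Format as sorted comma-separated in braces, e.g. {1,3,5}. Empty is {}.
Constraint 1 (Y + X = U) on D(Y)={1,2,3,4,5,6} D(X)={1,2,3,4,5,6} D(U)={1,3,4}: Y {1,2,3,4,5,6}->{1,2,3}; X {1,2,3,4,5,6}->{1,2,3}; U {1,3,4}->{3,4}
So after constraint 1: D(Y) = {1,2,3}

Answer: {1,2,3}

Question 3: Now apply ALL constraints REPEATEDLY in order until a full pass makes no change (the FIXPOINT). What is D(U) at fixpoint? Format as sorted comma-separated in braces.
pass 0 (initial): D(U)={1,3,4}
pass 1: U {1,3,4}->{3,4}; X {1,2,3,4,5,6}->{1,2,3}; Y {1,2,3,4,5,6}->{1,2,3}
pass 2: no change
Fixpoint after 2 passes: D(U) = {3,4}

Answer: {3,4}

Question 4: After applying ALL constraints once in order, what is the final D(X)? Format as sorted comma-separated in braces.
Answer: {1,2,3}

Derivation:
Constraint 1 (Y + X = U) on D(Y)={1,2,3,4,5,6} D(X)={1,2,3,4,5,6} D(U)={1,3,4}: Y {1,2,3,4,5,6}->{1,2,3}; X {1,2,3,4,5,6}->{1,2,3}; U {1,3,4}->{3,4}
Constraint 2 (V != X) on D(V)={1,3,5,6} D(X)={1,2,3}: no change
Constraint 3 (X != U) on D(X)={1,2,3} D(U)={3,4}: no change
Constraint 4 (V != Y) on D(V)={1,3,5,6} D(Y)={1,2,3}: no change
So after all 4 constraints: D(X) = {1,2,3}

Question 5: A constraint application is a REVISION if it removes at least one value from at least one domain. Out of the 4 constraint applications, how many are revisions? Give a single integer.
Answer: 1

Derivation:
Constraint 1 (Y + X = U) on D(Y)={1,2,3,4,5,6} D(X)={1,2,3,4,5,6} D(U)={1,3,4}: Y {1,2,3,4,5,6}->{1,2,3}; X {1,2,3,4,5,6}->{1,2,3}; U {1,3,4}->{3,4} => REVISION
Constraint 2 (V != X) on D(V)={1,3,5,6} D(X)={1,2,3}: no change => not a revision
Constraint 3 (X != U) on D(X)={1,2,3} D(U)={3,4}: no change => not a revision
Constraint 4 (V != Y) on D(V)={1,3,5,6} D(Y)={1,2,3}: no change => not a revision
Total revisions = 1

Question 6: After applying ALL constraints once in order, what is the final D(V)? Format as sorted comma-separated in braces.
Constraint 1 (Y + X = U) on D(Y)={1,2,3,4,5,6} D(X)={1,2,3,4,5,6} D(U)={1,3,4}: Y {1,2,3,4,5,6}->{1,2,3}; X {1,2,3,4,5,6}->{1,2,3}; U {1,3,4}->{3,4}
Constraint 2 (V != X) on D(V)={1,3,5,6} D(X)={1,2,3}: no change
Constraint 3 (X != U) on D(X)={1,2,3} D(U)={3,4}: no change
Constraint 4 (V != Y) on D(V)={1,3,5,6} D(Y)={1,2,3}: no change
So after all 4 constraints: D(V) = {1,3,5,6}

Answer: {1,3,5,6}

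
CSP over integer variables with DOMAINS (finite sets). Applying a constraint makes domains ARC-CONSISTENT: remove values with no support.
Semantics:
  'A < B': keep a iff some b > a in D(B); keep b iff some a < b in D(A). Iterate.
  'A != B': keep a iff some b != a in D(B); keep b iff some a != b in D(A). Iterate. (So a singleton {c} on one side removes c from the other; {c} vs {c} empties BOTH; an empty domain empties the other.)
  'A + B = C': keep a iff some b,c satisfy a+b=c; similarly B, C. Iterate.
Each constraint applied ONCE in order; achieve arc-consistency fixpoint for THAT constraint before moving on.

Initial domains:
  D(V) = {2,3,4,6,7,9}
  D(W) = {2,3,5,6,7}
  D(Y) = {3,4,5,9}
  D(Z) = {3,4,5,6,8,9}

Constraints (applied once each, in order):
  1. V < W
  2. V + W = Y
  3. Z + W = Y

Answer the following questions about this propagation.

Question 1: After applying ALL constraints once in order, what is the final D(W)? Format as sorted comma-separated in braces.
Answer: {3,5,6}

Derivation:
Constraint 1 (V < W) on D(V)={2,3,4,6,7,9} D(W)={2,3,5,6,7}: V {2,3,4,6,7,9}->{2,3,4,6}; W {2,3,5,6,7}->{3,5,6,7}
Constraint 2 (V + W = Y) on D(V)={2,3,4,6} D(W)={3,5,6,7} D(Y)={3,4,5,9}: Y {3,4,5,9}->{5,9}
Constraint 3 (Z + W = Y) on D(Z)={3,4,5,6,8,9} D(W)={3,5,6,7} D(Y)={5,9}: Z {3,4,5,6,8,9}->{3,4,6}; W {3,5,6,7}->{3,5,6}; Y {5,9}->{9}
So after all 3 constraints: D(W) = {3,5,6}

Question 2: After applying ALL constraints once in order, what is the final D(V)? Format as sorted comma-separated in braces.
Answer: {2,3,4,6}

Derivation:
Constraint 1 (V < W) on D(V)={2,3,4,6,7,9} D(W)={2,3,5,6,7}: V {2,3,4,6,7,9}->{2,3,4,6}; W {2,3,5,6,7}->{3,5,6,7}
Constraint 2 (V + W = Y) on D(V)={2,3,4,6} D(W)={3,5,6,7} D(Y)={3,4,5,9}: Y {3,4,5,9}->{5,9}
Constraint 3 (Z + W = Y) on D(Z)={3,4,5,6,8,9} D(W)={3,5,6,7} D(Y)={5,9}: Z {3,4,5,6,8,9}->{3,4,6}; W {3,5,6,7}->{3,5,6}; Y {5,9}->{9}
So after all 3 constraints: D(V) = {2,3,4,6}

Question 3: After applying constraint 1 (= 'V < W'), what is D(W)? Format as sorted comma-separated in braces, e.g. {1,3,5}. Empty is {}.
Constraint 1 (V < W) on D(V)={2,3,4,6,7,9} D(W)={2,3,5,6,7}: V {2,3,4,6,7,9}->{2,3,4,6}; W {2,3,5,6,7}->{3,5,6,7}
So after constraint 1: D(W) = {3,5,6,7}

Answer: {3,5,6,7}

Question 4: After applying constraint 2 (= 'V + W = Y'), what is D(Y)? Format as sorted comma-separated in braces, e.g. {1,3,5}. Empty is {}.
Constraint 1 (V < W) on D(V)={2,3,4,6,7,9} D(W)={2,3,5,6,7}: V {2,3,4,6,7,9}->{2,3,4,6}; W {2,3,5,6,7}->{3,5,6,7}
Constraint 2 (V + W = Y) on D(V)={2,3,4,6} D(W)={3,5,6,7} D(Y)={3,4,5,9}: Y {3,4,5,9}->{5,9}
So after constraint 2: D(Y) = {5,9}

Answer: {5,9}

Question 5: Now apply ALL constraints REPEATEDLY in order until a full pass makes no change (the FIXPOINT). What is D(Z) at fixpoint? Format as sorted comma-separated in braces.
Answer: {3,4}

Derivation:
pass 0 (initial): D(Z)={3,4,5,6,8,9}
pass 1: V {2,3,4,6,7,9}->{2,3,4,6}; W {2,3,5,6,7}->{3,5,6}; Y {3,4,5,9}->{9}; Z {3,4,5,6,8,9}->{3,4,6}
pass 2: V {2,3,4,6}->{3,4}; W {3,5,6}->{5,6}; Z {3,4,6}->{3,4}
pass 3: no change
Fixpoint after 3 passes: D(Z) = {3,4}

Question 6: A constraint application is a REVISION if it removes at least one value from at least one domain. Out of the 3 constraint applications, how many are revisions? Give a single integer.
Answer: 3

Derivation:
Constraint 1 (V < W) on D(V)={2,3,4,6,7,9} D(W)={2,3,5,6,7}: V {2,3,4,6,7,9}->{2,3,4,6}; W {2,3,5,6,7}->{3,5,6,7} => REVISION
Constraint 2 (V + W = Y) on D(V)={2,3,4,6} D(W)={3,5,6,7} D(Y)={3,4,5,9}: Y {3,4,5,9}->{5,9} => REVISION
Constraint 3 (Z + W = Y) on D(Z)={3,4,5,6,8,9} D(W)={3,5,6,7} D(Y)={5,9}: Z {3,4,5,6,8,9}->{3,4,6}; W {3,5,6,7}->{3,5,6}; Y {5,9}->{9} => REVISION
Total revisions = 3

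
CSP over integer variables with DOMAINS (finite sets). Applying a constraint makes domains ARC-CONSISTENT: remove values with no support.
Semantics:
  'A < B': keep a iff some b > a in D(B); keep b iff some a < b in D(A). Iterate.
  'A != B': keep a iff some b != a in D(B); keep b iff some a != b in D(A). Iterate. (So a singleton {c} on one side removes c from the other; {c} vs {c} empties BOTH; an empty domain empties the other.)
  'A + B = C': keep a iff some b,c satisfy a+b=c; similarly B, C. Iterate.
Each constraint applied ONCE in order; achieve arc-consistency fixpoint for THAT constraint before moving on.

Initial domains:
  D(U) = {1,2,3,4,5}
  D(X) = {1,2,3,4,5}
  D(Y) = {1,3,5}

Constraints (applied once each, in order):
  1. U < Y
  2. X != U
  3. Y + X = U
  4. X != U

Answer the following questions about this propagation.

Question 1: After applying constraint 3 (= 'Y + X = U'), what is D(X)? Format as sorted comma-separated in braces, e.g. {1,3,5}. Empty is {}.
Constraint 1 (U < Y) on D(U)={1,2,3,4,5} D(Y)={1,3,5}: U {1,2,3,4,5}->{1,2,3,4}; Y {1,3,5}->{3,5}
Constraint 2 (X != U) on D(X)={1,2,3,4,5} D(U)={1,2,3,4}: no change
Constraint 3 (Y + X = U) on D(Y)={3,5} D(X)={1,2,3,4,5} D(U)={1,2,3,4}: Y {3,5}->{3}; X {1,2,3,4,5}->{1}; U {1,2,3,4}->{4}
So after constraint 3: D(X) = {1}

Answer: {1}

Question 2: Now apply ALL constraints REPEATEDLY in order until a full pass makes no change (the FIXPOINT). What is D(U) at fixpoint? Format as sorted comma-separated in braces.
Answer: {}

Derivation:
pass 0 (initial): D(U)={1,2,3,4,5}
pass 1: U {1,2,3,4,5}->{4}; X {1,2,3,4,5}->{1}; Y {1,3,5}->{3}
pass 2: U {4}->{}; X {1}->{}; Y {3}->{}
pass 3: no change
Fixpoint after 3 passes: D(U) = {}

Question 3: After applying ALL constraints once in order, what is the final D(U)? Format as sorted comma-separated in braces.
Answer: {4}

Derivation:
Constraint 1 (U < Y) on D(U)={1,2,3,4,5} D(Y)={1,3,5}: U {1,2,3,4,5}->{1,2,3,4}; Y {1,3,5}->{3,5}
Constraint 2 (X != U) on D(X)={1,2,3,4,5} D(U)={1,2,3,4}: no change
Constraint 3 (Y + X = U) on D(Y)={3,5} D(X)={1,2,3,4,5} D(U)={1,2,3,4}: Y {3,5}->{3}; X {1,2,3,4,5}->{1}; U {1,2,3,4}->{4}
Constraint 4 (X != U) on D(X)={1} D(U)={4}: no change
So after all 4 constraints: D(U) = {4}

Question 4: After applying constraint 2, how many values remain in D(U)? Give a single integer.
Constraint 1 (U < Y) on D(U)={1,2,3,4,5} D(Y)={1,3,5}: U {1,2,3,4,5}->{1,2,3,4}; Y {1,3,5}->{3,5}
Constraint 2 (X != U) on D(X)={1,2,3,4,5} D(U)={1,2,3,4}: no change
So after constraint 2: D(U)={1,2,3,4}, size = 4

Answer: 4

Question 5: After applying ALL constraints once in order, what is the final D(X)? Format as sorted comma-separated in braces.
Answer: {1}

Derivation:
Constraint 1 (U < Y) on D(U)={1,2,3,4,5} D(Y)={1,3,5}: U {1,2,3,4,5}->{1,2,3,4}; Y {1,3,5}->{3,5}
Constraint 2 (X != U) on D(X)={1,2,3,4,5} D(U)={1,2,3,4}: no change
Constraint 3 (Y + X = U) on D(Y)={3,5} D(X)={1,2,3,4,5} D(U)={1,2,3,4}: Y {3,5}->{3}; X {1,2,3,4,5}->{1}; U {1,2,3,4}->{4}
Constraint 4 (X != U) on D(X)={1} D(U)={4}: no change
So after all 4 constraints: D(X) = {1}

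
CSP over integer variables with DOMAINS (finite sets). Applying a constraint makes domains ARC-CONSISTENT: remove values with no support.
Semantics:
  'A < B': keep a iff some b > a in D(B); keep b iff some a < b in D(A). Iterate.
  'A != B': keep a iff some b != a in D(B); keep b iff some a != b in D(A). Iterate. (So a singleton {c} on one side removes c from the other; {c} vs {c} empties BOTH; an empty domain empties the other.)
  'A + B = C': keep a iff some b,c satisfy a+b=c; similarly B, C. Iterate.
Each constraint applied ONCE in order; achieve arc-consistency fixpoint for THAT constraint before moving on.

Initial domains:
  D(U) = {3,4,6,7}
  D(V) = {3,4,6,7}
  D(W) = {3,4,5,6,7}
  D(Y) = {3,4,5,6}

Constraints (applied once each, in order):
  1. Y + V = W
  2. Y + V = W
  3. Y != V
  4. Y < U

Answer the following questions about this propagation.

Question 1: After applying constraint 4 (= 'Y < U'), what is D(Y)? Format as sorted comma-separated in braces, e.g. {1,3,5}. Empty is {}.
Constraint 1 (Y + V = W) on D(Y)={3,4,5,6} D(V)={3,4,6,7} D(W)={3,4,5,6,7}: Y {3,4,5,6}->{3,4}; V {3,4,6,7}->{3,4}; W {3,4,5,6,7}->{6,7}
Constraint 2 (Y + V = W) on D(Y)={3,4} D(V)={3,4} D(W)={6,7}: no change
Constraint 3 (Y != V) on D(Y)={3,4} D(V)={3,4}: no change
Constraint 4 (Y < U) on D(Y)={3,4} D(U)={3,4,6,7}: U {3,4,6,7}->{4,6,7}
So after constraint 4: D(Y) = {3,4}

Answer: {3,4}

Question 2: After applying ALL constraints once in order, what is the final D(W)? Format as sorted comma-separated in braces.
Answer: {6,7}

Derivation:
Constraint 1 (Y + V = W) on D(Y)={3,4,5,6} D(V)={3,4,6,7} D(W)={3,4,5,6,7}: Y {3,4,5,6}->{3,4}; V {3,4,6,7}->{3,4}; W {3,4,5,6,7}->{6,7}
Constraint 2 (Y + V = W) on D(Y)={3,4} D(V)={3,4} D(W)={6,7}: no change
Constraint 3 (Y != V) on D(Y)={3,4} D(V)={3,4}: no change
Constraint 4 (Y < U) on D(Y)={3,4} D(U)={3,4,6,7}: U {3,4,6,7}->{4,6,7}
So after all 4 constraints: D(W) = {6,7}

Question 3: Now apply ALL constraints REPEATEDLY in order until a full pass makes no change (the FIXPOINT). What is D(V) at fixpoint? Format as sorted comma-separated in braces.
pass 0 (initial): D(V)={3,4,6,7}
pass 1: U {3,4,6,7}->{4,6,7}; V {3,4,6,7}->{3,4}; W {3,4,5,6,7}->{6,7}; Y {3,4,5,6}->{3,4}
pass 2: no change
Fixpoint after 2 passes: D(V) = {3,4}

Answer: {3,4}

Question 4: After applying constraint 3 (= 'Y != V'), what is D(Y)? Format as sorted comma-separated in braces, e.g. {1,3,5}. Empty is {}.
Constraint 1 (Y + V = W) on D(Y)={3,4,5,6} D(V)={3,4,6,7} D(W)={3,4,5,6,7}: Y {3,4,5,6}->{3,4}; V {3,4,6,7}->{3,4}; W {3,4,5,6,7}->{6,7}
Constraint 2 (Y + V = W) on D(Y)={3,4} D(V)={3,4} D(W)={6,7}: no change
Constraint 3 (Y != V) on D(Y)={3,4} D(V)={3,4}: no change
So after constraint 3: D(Y) = {3,4}

Answer: {3,4}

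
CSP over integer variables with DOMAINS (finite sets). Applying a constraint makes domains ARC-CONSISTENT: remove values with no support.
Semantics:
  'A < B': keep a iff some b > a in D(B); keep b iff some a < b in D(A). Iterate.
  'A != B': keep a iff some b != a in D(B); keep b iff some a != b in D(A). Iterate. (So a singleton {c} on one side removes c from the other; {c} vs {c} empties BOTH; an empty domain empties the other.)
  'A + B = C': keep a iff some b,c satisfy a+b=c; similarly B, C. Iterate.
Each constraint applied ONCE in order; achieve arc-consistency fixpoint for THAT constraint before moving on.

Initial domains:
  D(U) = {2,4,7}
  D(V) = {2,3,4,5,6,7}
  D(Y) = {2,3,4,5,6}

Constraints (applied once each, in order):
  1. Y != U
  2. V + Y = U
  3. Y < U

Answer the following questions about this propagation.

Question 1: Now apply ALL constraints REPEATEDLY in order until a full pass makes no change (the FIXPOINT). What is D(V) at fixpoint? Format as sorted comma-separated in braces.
pass 0 (initial): D(V)={2,3,4,5,6,7}
pass 1: U {2,4,7}->{4,7}; V {2,3,4,5,6,7}->{2,3,4,5}; Y {2,3,4,5,6}->{2,3,4,5}
pass 2: no change
Fixpoint after 2 passes: D(V) = {2,3,4,5}

Answer: {2,3,4,5}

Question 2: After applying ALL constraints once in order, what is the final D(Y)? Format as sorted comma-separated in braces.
Answer: {2,3,4,5}

Derivation:
Constraint 1 (Y != U) on D(Y)={2,3,4,5,6} D(U)={2,4,7}: no change
Constraint 2 (V + Y = U) on D(V)={2,3,4,5,6,7} D(Y)={2,3,4,5,6} D(U)={2,4,7}: V {2,3,4,5,6,7}->{2,3,4,5}; Y {2,3,4,5,6}->{2,3,4,5}; U {2,4,7}->{4,7}
Constraint 3 (Y < U) on D(Y)={2,3,4,5} D(U)={4,7}: no change
So after all 3 constraints: D(Y) = {2,3,4,5}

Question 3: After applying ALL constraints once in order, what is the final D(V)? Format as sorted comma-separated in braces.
Constraint 1 (Y != U) on D(Y)={2,3,4,5,6} D(U)={2,4,7}: no change
Constraint 2 (V + Y = U) on D(V)={2,3,4,5,6,7} D(Y)={2,3,4,5,6} D(U)={2,4,7}: V {2,3,4,5,6,7}->{2,3,4,5}; Y {2,3,4,5,6}->{2,3,4,5}; U {2,4,7}->{4,7}
Constraint 3 (Y < U) on D(Y)={2,3,4,5} D(U)={4,7}: no change
So after all 3 constraints: D(V) = {2,3,4,5}

Answer: {2,3,4,5}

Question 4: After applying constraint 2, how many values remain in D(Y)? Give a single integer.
Constraint 1 (Y != U) on D(Y)={2,3,4,5,6} D(U)={2,4,7}: no change
Constraint 2 (V + Y = U) on D(V)={2,3,4,5,6,7} D(Y)={2,3,4,5,6} D(U)={2,4,7}: V {2,3,4,5,6,7}->{2,3,4,5}; Y {2,3,4,5,6}->{2,3,4,5}; U {2,4,7}->{4,7}
So after constraint 2: D(Y)={2,3,4,5}, size = 4

Answer: 4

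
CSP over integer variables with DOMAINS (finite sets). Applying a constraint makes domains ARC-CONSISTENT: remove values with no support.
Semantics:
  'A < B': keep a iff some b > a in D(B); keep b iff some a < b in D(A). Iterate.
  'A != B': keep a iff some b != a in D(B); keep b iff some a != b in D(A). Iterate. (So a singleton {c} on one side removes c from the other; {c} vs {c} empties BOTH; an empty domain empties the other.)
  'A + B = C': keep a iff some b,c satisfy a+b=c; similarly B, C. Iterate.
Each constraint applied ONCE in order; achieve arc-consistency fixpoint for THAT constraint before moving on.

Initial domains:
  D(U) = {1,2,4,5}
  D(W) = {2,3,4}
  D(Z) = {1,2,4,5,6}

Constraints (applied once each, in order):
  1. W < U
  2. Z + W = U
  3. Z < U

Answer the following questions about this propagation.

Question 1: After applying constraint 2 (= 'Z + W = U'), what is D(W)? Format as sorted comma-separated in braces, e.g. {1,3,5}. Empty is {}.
Constraint 1 (W < U) on D(W)={2,3,4} D(U)={1,2,4,5}: U {1,2,4,5}->{4,5}
Constraint 2 (Z + W = U) on D(Z)={1,2,4,5,6} D(W)={2,3,4} D(U)={4,5}: Z {1,2,4,5,6}->{1,2}
So after constraint 2: D(W) = {2,3,4}

Answer: {2,3,4}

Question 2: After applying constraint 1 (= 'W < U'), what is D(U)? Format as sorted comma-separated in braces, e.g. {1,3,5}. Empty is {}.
Constraint 1 (W < U) on D(W)={2,3,4} D(U)={1,2,4,5}: U {1,2,4,5}->{4,5}
So after constraint 1: D(U) = {4,5}

Answer: {4,5}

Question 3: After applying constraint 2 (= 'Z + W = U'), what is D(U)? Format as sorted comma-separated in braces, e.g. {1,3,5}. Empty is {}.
Answer: {4,5}

Derivation:
Constraint 1 (W < U) on D(W)={2,3,4} D(U)={1,2,4,5}: U {1,2,4,5}->{4,5}
Constraint 2 (Z + W = U) on D(Z)={1,2,4,5,6} D(W)={2,3,4} D(U)={4,5}: Z {1,2,4,5,6}->{1,2}
So after constraint 2: D(U) = {4,5}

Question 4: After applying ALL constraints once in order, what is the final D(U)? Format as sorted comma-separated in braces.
Constraint 1 (W < U) on D(W)={2,3,4} D(U)={1,2,4,5}: U {1,2,4,5}->{4,5}
Constraint 2 (Z + W = U) on D(Z)={1,2,4,5,6} D(W)={2,3,4} D(U)={4,5}: Z {1,2,4,5,6}->{1,2}
Constraint 3 (Z < U) on D(Z)={1,2} D(U)={4,5}: no change
So after all 3 constraints: D(U) = {4,5}

Answer: {4,5}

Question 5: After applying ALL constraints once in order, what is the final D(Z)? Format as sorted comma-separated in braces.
Answer: {1,2}

Derivation:
Constraint 1 (W < U) on D(W)={2,3,4} D(U)={1,2,4,5}: U {1,2,4,5}->{4,5}
Constraint 2 (Z + W = U) on D(Z)={1,2,4,5,6} D(W)={2,3,4} D(U)={4,5}: Z {1,2,4,5,6}->{1,2}
Constraint 3 (Z < U) on D(Z)={1,2} D(U)={4,5}: no change
So after all 3 constraints: D(Z) = {1,2}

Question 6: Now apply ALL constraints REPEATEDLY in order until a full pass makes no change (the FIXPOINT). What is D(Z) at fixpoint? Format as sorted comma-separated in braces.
pass 0 (initial): D(Z)={1,2,4,5,6}
pass 1: U {1,2,4,5}->{4,5}; Z {1,2,4,5,6}->{1,2}
pass 2: no change
Fixpoint after 2 passes: D(Z) = {1,2}

Answer: {1,2}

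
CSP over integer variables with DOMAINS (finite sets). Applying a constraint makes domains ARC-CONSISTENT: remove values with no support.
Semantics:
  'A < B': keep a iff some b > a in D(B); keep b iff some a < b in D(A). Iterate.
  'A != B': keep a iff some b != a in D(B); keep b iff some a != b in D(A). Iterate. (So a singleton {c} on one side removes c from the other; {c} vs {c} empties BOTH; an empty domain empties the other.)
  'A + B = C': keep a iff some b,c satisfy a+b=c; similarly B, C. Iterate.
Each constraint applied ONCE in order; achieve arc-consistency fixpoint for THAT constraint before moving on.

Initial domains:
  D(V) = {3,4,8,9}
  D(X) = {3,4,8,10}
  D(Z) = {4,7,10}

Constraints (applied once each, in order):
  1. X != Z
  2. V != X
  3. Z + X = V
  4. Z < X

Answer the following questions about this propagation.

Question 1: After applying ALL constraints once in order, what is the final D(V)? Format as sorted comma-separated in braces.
Constraint 1 (X != Z) on D(X)={3,4,8,10} D(Z)={4,7,10}: no change
Constraint 2 (V != X) on D(V)={3,4,8,9} D(X)={3,4,8,10}: no change
Constraint 3 (Z + X = V) on D(Z)={4,7,10} D(X)={3,4,8,10} D(V)={3,4,8,9}: Z {4,7,10}->{4}; X {3,4,8,10}->{4}; V {3,4,8,9}->{8}
Constraint 4 (Z < X) on D(Z)={4} D(X)={4}: Z {4}->{}; X {4}->{}
So after all 4 constraints: D(V) = {8}

Answer: {8}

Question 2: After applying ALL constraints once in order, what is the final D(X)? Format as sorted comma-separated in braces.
Constraint 1 (X != Z) on D(X)={3,4,8,10} D(Z)={4,7,10}: no change
Constraint 2 (V != X) on D(V)={3,4,8,9} D(X)={3,4,8,10}: no change
Constraint 3 (Z + X = V) on D(Z)={4,7,10} D(X)={3,4,8,10} D(V)={3,4,8,9}: Z {4,7,10}->{4}; X {3,4,8,10}->{4}; V {3,4,8,9}->{8}
Constraint 4 (Z < X) on D(Z)={4} D(X)={4}: Z {4}->{}; X {4}->{}
So after all 4 constraints: D(X) = {}

Answer: {}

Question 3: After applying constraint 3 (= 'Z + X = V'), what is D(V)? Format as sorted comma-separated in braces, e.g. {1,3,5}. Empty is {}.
Answer: {8}

Derivation:
Constraint 1 (X != Z) on D(X)={3,4,8,10} D(Z)={4,7,10}: no change
Constraint 2 (V != X) on D(V)={3,4,8,9} D(X)={3,4,8,10}: no change
Constraint 3 (Z + X = V) on D(Z)={4,7,10} D(X)={3,4,8,10} D(V)={3,4,8,9}: Z {4,7,10}->{4}; X {3,4,8,10}->{4}; V {3,4,8,9}->{8}
So after constraint 3: D(V) = {8}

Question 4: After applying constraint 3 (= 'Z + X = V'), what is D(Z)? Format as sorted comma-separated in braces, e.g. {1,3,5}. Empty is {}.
Constraint 1 (X != Z) on D(X)={3,4,8,10} D(Z)={4,7,10}: no change
Constraint 2 (V != X) on D(V)={3,4,8,9} D(X)={3,4,8,10}: no change
Constraint 3 (Z + X = V) on D(Z)={4,7,10} D(X)={3,4,8,10} D(V)={3,4,8,9}: Z {4,7,10}->{4}; X {3,4,8,10}->{4}; V {3,4,8,9}->{8}
So after constraint 3: D(Z) = {4}

Answer: {4}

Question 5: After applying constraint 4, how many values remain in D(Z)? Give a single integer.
Constraint 1 (X != Z) on D(X)={3,4,8,10} D(Z)={4,7,10}: no change
Constraint 2 (V != X) on D(V)={3,4,8,9} D(X)={3,4,8,10}: no change
Constraint 3 (Z + X = V) on D(Z)={4,7,10} D(X)={3,4,8,10} D(V)={3,4,8,9}: Z {4,7,10}->{4}; X {3,4,8,10}->{4}; V {3,4,8,9}->{8}
Constraint 4 (Z < X) on D(Z)={4} D(X)={4}: Z {4}->{}; X {4}->{}
So after constraint 4: D(Z)={}, size = 0

Answer: 0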